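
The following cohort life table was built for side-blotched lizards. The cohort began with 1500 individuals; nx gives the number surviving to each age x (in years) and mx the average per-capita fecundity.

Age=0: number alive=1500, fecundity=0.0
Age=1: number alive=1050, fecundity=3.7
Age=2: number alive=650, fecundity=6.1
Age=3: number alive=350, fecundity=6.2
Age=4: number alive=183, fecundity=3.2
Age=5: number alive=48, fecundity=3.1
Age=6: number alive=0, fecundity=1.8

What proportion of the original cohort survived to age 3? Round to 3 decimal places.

l_3 = n_3/n_0 = 350/1500 = 0.233333… → 0.233

0.233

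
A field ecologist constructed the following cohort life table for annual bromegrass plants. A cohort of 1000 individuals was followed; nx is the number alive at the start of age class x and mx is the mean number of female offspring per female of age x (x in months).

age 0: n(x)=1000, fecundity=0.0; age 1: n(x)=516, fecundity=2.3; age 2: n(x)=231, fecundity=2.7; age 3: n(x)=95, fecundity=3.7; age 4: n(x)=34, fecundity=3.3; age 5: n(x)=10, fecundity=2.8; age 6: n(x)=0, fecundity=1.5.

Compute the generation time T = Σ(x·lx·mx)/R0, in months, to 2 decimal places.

1.77

lx = nx/n0 = nx/1000: 1, 0.516, 0.231, 0.095, 0.034, 0.01, 0
lx·mx: 0, 1.1868, 0.6237, 0.3515, 0.1122, 0.028, 0 → R0 = 2.3022
x·lx·mx: 0, 1.1868, 1.2474, 1.0545, 0.4488, 0.14, 0 → Σ = 4.0775
T = 4.0775 / 2.3022 = 1.771132… → 1.77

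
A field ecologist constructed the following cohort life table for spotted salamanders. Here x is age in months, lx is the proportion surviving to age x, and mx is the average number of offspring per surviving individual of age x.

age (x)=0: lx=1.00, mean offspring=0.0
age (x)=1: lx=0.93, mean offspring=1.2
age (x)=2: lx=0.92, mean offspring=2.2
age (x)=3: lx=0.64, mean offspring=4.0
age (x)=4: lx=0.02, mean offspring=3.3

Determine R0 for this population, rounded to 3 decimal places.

5.766

lx·mx by age: 0, 1.116, 2.024, 2.56, 0.066
R0 = Σ lx·mx = 5.766 → 5.766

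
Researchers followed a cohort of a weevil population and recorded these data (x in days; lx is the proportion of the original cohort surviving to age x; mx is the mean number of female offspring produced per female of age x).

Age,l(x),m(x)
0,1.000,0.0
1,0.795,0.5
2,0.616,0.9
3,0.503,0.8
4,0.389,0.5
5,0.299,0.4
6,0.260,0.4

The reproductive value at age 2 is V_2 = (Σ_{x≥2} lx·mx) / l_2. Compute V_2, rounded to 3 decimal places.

lx·mx for x ≥ 2: 0.5544, 0.4024, 0.1945, 0.1196, 0.104 → sum = 1.3749
V_2 = 1.3749 / l_2 = 1.3749 / 0.616 = 2.231981… → 2.232

2.232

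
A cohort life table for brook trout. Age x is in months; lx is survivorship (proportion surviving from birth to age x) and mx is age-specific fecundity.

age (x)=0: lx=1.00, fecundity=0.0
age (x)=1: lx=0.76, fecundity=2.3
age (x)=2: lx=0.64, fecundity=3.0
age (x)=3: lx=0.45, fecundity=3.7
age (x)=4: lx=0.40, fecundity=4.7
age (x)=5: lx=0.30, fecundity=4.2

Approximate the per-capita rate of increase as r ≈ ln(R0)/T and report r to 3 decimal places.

0.742

R0 = Σ lx·mx = 0 + 1.748 + 1.92 + 1.665 + 1.88 + 1.26 = 8.473
Σ x·lx·mx = 24.403; T = 24.403/8.473 = 2.88009…
r ≈ ln(R0)/T = ln(8.473)/2.88009… = 0.74195… → 0.742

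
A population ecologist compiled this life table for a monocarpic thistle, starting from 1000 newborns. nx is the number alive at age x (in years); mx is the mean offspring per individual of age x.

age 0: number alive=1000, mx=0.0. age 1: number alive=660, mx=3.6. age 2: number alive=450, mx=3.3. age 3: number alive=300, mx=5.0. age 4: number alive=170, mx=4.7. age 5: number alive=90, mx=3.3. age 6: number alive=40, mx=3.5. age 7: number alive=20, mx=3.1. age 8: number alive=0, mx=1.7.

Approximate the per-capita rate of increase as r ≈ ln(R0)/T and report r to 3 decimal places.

0.799

lx = nx/n0 = nx/1000: 1, 0.66, 0.45, 0.3, 0.17, 0.09, 0.04, 0.02, 0
R0 = Σ lx·mx = 0 + 2.376 + 1.485 + 1.5 + 0.799 + 0.297 + 0.14 + 0.062 + 0 = 6.659
Σ x·lx·mx = 15.801; T = 15.801/6.659 = 2.37288…
r ≈ ln(R0)/T = ln(6.659)/2.37288… = 0.79902… → 0.799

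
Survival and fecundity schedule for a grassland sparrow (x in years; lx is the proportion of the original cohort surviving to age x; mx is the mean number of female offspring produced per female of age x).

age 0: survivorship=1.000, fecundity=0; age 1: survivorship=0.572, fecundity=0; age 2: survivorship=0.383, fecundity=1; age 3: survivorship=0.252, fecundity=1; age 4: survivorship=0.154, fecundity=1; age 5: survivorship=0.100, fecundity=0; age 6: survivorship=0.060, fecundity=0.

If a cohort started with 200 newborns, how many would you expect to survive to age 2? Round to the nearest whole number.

77

Expected survivors = N0 · l_2 = 200 × 0.383 = 76.6 → 77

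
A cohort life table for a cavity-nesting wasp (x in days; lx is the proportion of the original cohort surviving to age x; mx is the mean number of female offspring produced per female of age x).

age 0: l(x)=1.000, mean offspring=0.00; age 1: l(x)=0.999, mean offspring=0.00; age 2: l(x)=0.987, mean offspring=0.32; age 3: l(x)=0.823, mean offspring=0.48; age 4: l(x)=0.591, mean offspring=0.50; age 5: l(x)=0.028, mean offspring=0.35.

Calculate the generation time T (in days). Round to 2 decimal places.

3.00

lx·mx: 0, 0, 0.31584, 0.39504, 0.2955, 0.0098 → R0 = 1.01618
x·lx·mx: 0, 0, 0.63168, 1.18512, 1.182, 0.049 → Σ = 3.0478
T = 3.0478 / 1.01618 = 2.999272… → 3.00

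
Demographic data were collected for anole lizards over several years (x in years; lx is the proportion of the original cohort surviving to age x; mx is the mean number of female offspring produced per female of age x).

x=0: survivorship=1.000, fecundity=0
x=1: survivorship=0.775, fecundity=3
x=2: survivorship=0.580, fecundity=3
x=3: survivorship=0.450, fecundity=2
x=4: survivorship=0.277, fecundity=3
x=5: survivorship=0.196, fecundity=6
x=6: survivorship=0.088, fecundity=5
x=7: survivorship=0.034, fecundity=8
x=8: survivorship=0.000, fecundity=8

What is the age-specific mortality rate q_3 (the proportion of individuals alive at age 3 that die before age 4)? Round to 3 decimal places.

0.384

q_3 = (l_3 − l_4) / l_3 = (0.45 − 0.277) / 0.45
     = 0.173 / 0.45 = 0.384444… → 0.384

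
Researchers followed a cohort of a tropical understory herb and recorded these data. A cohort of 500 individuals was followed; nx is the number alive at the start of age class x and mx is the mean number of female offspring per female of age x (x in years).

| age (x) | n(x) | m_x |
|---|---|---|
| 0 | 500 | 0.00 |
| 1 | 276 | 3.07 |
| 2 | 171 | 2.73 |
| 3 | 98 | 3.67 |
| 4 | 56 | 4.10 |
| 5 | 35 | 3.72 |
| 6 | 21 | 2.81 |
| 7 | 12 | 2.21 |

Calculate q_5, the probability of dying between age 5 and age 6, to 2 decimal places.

0.40

lx = nx/n0 = nx/500: 1, 0.552, 0.342, 0.196, 0.112, 0.07, 0.042, 0.024
q_5 = (l_5 − l_6) / l_5 = (0.07 − 0.042) / 0.07
     = 0.028 / 0.07 = 0.4 → 0.40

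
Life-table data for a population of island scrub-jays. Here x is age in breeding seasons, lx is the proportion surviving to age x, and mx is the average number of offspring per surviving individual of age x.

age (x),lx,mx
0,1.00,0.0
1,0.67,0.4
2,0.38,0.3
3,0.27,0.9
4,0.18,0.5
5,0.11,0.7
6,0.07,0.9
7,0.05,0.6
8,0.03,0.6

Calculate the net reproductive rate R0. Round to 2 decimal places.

0.90

lx·mx by age: 0, 0.268, 0.114, 0.243, 0.09, 0.077, 0.063, 0.03, 0.018
R0 = Σ lx·mx = 0.903 → 0.90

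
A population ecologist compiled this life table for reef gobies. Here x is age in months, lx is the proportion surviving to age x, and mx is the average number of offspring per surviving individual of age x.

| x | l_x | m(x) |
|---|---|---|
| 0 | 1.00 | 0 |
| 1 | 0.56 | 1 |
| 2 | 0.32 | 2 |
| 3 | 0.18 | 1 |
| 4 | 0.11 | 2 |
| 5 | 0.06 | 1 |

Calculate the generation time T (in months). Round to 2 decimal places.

2.14

lx·mx: 0, 0.56, 0.64, 0.18, 0.22, 0.06 → R0 = 1.66
x·lx·mx: 0, 0.56, 1.28, 0.54, 0.88, 0.3 → Σ = 3.56
T = 3.56 / 1.66 = 2.144578… → 2.14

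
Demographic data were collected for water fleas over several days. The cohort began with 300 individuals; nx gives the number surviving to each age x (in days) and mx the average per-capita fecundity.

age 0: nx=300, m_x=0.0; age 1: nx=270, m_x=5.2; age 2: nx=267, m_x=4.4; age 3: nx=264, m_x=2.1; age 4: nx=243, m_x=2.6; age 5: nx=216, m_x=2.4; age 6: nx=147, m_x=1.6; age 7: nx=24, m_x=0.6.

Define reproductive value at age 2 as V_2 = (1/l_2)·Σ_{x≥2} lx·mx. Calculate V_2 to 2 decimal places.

lx = nx/n0 = nx/300: 1, 0.9, 0.89, 0.88, 0.81, 0.72, 0.49, 0.08
lx·mx for x ≥ 2: 3.916, 1.848, 2.106, 1.728, 0.784, 0.048 → sum = 10.43
V_2 = 10.43 / l_2 = 10.43 / 0.89 = 11.719101… → 11.72

11.72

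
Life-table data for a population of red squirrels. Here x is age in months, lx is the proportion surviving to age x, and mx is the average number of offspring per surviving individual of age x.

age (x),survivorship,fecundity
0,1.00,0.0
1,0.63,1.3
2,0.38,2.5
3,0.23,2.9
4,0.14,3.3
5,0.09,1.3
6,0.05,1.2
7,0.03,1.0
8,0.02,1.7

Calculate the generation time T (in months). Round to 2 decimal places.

2.55

lx·mx: 0, 0.819, 0.95, 0.667, 0.462, 0.117, 0.06, 0.03, 0.034 → R0 = 3.139
x·lx·mx: 0, 0.819, 1.9, 2.001, 1.848, 0.585, 0.36, 0.21, 0.272 → Σ = 7.995
T = 7.995 / 3.139 = 2.546989… → 2.55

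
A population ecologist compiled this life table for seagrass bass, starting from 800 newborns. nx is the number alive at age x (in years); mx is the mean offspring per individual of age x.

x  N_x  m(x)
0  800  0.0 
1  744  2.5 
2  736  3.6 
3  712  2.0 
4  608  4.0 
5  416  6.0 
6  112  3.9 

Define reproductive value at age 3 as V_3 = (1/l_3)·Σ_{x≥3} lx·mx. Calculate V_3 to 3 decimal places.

9.535

lx = nx/n0 = nx/800: 1, 0.93, 0.92, 0.89, 0.76, 0.52, 0.14
lx·mx for x ≥ 3: 1.78, 3.04, 3.12, 0.546 → sum = 8.486
V_3 = 8.486 / l_3 = 8.486 / 0.89 = 9.534831… → 9.535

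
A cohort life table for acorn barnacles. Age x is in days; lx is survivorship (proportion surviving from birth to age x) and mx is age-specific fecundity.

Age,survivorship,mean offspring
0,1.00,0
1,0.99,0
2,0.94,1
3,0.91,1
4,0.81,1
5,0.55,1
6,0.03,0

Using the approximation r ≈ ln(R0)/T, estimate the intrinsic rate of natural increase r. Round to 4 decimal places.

0.3532

R0 = Σ lx·mx = 0 + 0 + 0.94 + 0.91 + 0.81 + 0.55 + 0 = 3.21
Σ x·lx·mx = 10.6; T = 10.6/3.21 = 3.30218…
r ≈ ln(R0)/T = ln(3.21)/3.30218… = 0.353182… → 0.3532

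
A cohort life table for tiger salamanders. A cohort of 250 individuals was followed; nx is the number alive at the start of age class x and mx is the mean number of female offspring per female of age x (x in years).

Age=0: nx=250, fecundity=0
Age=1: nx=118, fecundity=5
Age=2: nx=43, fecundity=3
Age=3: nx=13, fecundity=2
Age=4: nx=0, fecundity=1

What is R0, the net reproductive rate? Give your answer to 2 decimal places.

lx = nx/n0 = nx/250: 1, 0.472, 0.172, 0.052, 0
lx·mx by age: 0, 2.36, 0.516, 0.104, 0
R0 = Σ lx·mx = 2.98 → 2.98

2.98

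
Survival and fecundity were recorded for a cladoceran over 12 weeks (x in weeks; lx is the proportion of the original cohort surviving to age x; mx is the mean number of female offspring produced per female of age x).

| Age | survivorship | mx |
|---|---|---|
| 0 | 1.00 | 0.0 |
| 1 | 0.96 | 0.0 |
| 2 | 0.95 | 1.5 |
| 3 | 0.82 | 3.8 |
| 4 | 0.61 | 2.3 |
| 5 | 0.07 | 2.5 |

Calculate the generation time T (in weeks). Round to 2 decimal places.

3.05

lx·mx: 0, 0, 1.425, 3.116, 1.403, 0.175 → R0 = 6.119
x·lx·mx: 0, 0, 2.85, 9.348, 5.612, 0.875 → Σ = 18.685
T = 18.685 / 6.119 = 3.053604… → 3.05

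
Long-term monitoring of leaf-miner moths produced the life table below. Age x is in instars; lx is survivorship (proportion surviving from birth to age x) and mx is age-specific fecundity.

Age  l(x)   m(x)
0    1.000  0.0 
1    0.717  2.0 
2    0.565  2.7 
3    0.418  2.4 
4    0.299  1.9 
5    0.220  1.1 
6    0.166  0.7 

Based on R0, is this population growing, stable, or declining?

growing

R0 = Σ lx·mx = 0 + 1.434 + 1.5255 + 1.0032 + 0.5681 + 0.242 + 0.1162 = 4.889
R0 > 1, so the population is growing.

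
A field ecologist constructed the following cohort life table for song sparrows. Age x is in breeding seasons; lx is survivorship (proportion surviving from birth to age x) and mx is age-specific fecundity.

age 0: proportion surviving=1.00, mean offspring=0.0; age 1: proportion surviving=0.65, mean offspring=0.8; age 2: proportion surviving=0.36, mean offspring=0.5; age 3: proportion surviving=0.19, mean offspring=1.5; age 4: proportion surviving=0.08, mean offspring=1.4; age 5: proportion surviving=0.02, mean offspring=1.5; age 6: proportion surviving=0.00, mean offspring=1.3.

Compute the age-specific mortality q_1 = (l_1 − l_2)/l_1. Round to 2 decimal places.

q_1 = (l_1 − l_2) / l_1 = (0.65 − 0.36) / 0.65
     = 0.29 / 0.65 = 0.446154… → 0.45

0.45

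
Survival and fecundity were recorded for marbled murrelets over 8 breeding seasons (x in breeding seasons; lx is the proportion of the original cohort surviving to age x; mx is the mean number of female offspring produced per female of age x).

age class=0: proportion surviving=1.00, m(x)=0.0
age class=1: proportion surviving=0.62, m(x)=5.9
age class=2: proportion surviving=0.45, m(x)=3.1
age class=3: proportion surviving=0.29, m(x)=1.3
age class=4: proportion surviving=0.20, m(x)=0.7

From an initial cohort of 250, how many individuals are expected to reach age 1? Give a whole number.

155

Expected survivors = N0 · l_1 = 250 × 0.62 = 155 → 155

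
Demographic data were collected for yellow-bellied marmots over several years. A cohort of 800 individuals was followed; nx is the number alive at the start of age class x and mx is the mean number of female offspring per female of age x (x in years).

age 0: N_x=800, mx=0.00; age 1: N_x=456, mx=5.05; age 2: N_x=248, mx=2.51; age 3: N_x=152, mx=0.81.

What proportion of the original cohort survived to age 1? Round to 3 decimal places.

l_1 = n_1/n_0 = 456/800 = 0.57 → 0.570

0.570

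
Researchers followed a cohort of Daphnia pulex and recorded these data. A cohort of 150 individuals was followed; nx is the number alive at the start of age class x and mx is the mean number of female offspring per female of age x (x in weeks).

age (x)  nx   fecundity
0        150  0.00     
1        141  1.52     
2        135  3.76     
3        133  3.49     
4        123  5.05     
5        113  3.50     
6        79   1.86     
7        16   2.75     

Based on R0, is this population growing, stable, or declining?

lx = nx/n0 = nx/150: 1, 0.94, 0.9, 0.88667…, 0.82, 0.75333…, 0.52667…, 0.10667…
R0 = Σ lx·mx = 0 + 1.4288 + 3.384 + 3.094467… + 4.141 + 2.636667… + 0.9796… + 0.293333… = 15.957867…
R0 > 1, so the population is growing.

growing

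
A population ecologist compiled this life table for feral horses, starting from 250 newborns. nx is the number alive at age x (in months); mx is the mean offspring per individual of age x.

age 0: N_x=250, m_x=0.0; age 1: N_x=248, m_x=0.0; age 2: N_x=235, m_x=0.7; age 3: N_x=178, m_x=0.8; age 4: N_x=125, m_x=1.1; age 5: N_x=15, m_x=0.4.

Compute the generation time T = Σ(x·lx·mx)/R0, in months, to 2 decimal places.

2.97

lx = nx/n0 = nx/250: 1, 0.992, 0.94, 0.712, 0.5, 0.06
lx·mx: 0, 0, 0.658, 0.5696, 0.55, 0.024 → R0 = 1.8016
x·lx·mx: 0, 0, 1.316, 1.7088, 2.2, 0.12 → Σ = 5.3448
T = 5.3448 / 1.8016 = 2.966696… → 2.97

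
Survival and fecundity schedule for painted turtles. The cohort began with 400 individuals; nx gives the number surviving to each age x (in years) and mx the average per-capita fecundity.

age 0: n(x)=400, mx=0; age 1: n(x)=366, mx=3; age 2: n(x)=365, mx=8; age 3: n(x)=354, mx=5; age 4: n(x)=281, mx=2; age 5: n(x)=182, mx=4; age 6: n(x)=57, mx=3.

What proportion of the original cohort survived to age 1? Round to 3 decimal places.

l_1 = n_1/n_0 = 366/400 = 0.915 → 0.915

0.915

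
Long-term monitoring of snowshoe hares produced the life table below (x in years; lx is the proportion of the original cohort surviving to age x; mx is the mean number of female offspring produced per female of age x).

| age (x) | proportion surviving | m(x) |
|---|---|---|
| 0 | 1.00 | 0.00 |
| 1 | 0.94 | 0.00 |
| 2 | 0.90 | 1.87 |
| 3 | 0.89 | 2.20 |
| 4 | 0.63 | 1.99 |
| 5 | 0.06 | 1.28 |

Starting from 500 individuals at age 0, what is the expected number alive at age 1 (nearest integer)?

Expected survivors = N0 · l_1 = 500 × 0.94 = 470 → 470

470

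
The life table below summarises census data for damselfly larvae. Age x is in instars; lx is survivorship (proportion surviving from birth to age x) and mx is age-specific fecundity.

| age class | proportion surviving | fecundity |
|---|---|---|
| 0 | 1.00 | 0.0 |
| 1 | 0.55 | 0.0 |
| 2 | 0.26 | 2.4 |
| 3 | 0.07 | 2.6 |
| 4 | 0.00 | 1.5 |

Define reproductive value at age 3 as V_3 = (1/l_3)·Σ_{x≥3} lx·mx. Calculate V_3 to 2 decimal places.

2.60

lx·mx for x ≥ 3: 0.182, 0 → sum = 0.182
V_3 = 0.182 / l_3 = 0.182 / 0.07 = 2.6 → 2.60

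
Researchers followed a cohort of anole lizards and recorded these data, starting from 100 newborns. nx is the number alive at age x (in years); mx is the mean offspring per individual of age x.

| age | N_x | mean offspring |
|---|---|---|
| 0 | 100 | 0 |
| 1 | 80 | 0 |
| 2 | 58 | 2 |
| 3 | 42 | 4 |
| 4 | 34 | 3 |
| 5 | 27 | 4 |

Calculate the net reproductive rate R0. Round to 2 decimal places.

4.94

lx = nx/n0 = nx/100: 1, 0.8, 0.58, 0.42, 0.34, 0.27
lx·mx by age: 0, 0, 1.16, 1.68, 1.02, 1.08
R0 = Σ lx·mx = 4.94 → 4.94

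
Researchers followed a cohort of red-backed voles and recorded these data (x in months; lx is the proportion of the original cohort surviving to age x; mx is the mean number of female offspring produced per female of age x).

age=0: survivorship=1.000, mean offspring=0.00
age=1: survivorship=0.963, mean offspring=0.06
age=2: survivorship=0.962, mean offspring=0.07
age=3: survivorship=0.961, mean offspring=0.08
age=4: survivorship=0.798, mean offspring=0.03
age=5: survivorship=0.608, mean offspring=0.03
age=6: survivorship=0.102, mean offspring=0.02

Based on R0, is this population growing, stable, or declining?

declining

R0 = Σ lx·mx = 0 + 0.05778 + 0.06734 + 0.07688 + 0.02394 + 0.01824 + 0.00204 = 0.24622
R0 < 1, so the population is declining.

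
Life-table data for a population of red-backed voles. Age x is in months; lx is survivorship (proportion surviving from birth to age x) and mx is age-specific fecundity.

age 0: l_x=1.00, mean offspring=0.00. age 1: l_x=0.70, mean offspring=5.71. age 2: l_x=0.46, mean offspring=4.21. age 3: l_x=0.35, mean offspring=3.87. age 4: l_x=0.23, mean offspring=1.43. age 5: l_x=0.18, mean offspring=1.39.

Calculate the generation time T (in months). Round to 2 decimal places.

1.84

lx·mx: 0, 3.997, 1.9366, 1.3545, 0.3289, 0.2502 → R0 = 7.8672
x·lx·mx: 0, 3.997, 3.8732, 4.0635, 1.3156, 1.251 → Σ = 14.5003
T = 14.5003 / 7.8672 = 1.843134… → 1.84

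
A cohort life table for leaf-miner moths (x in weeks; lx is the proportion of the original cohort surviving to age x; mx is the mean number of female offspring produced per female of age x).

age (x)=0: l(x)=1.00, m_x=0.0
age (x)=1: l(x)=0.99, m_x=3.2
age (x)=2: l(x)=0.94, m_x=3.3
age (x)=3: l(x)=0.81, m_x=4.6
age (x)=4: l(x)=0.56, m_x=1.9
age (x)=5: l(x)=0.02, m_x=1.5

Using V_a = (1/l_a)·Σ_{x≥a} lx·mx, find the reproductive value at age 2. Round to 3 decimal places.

lx·mx for x ≥ 2: 3.102, 3.726, 1.064, 0.03 → sum = 7.922
V_2 = 7.922 / l_2 = 7.922 / 0.94 = 8.42766… → 8.428

8.428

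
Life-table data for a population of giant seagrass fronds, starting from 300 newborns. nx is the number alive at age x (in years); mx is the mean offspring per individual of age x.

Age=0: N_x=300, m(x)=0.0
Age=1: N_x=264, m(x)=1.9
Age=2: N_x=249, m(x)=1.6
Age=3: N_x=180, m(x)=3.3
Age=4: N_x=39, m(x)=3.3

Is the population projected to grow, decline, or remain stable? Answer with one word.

lx = nx/n0 = nx/300: 1, 0.88, 0.83, 0.6, 0.13
R0 = Σ lx·mx = 0 + 1.672 + 1.328 + 1.98 + 0.429 = 5.409
R0 > 1, so the population is growing.

growing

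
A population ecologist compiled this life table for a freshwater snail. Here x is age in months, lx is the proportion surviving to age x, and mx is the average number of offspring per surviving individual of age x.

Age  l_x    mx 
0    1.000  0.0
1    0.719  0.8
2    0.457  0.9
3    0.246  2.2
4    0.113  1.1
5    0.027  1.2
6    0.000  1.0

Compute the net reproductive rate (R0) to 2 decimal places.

1.68

lx·mx by age: 0, 0.5752, 0.4113, 0.5412, 0.1243, 0.0324, 0
R0 = Σ lx·mx = 1.6844 → 1.68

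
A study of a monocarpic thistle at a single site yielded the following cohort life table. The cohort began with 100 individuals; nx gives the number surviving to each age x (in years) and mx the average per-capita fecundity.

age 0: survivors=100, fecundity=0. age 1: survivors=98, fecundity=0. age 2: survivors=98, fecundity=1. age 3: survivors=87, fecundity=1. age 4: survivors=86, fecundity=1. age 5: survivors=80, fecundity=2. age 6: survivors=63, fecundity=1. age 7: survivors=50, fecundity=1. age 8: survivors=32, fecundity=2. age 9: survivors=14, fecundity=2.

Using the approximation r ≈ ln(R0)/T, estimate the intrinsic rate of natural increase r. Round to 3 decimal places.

0.380

lx = nx/n0 = nx/100: 1, 0.98, 0.98, 0.87, 0.86, 0.8, 0.63, 0.5, 0.32, 0.14
R0 = Σ lx·mx = 0 + 0 + 0.98 + 0.87 + 0.86 + 1.6 + 0.63 + 0.5 + 0.64 + 0.28 = 6.36
Σ x·lx·mx = 30.93; T = 30.93/6.36 = 4.86321…
r ≈ ln(R0)/T = ln(6.36)/4.86321… = 0.38041… → 0.380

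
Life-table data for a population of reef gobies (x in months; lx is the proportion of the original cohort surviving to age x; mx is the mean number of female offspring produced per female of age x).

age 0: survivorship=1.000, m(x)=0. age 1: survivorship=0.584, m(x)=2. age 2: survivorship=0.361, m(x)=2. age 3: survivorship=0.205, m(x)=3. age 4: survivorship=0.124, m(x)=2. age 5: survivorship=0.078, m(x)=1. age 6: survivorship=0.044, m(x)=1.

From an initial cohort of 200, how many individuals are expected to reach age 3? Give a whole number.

41

Expected survivors = N0 · l_3 = 200 × 0.205 = 41 → 41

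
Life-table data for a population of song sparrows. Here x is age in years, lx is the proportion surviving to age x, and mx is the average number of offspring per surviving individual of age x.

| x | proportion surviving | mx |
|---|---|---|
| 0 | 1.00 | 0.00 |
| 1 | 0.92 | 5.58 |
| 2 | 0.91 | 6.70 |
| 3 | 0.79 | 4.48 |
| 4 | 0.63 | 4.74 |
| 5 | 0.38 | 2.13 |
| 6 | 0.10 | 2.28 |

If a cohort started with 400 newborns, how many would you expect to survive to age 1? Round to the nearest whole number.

368

Expected survivors = N0 · l_1 = 400 × 0.92 = 368 → 368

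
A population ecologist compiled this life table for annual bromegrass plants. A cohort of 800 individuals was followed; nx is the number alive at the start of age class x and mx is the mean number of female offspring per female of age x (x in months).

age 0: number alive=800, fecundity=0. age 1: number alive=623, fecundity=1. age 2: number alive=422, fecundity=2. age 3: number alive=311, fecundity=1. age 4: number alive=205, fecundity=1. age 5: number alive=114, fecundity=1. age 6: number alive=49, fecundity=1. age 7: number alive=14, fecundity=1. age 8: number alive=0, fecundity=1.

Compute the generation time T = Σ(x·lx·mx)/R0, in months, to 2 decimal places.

lx = nx/n0 = nx/800: 1, 0.77875, 0.5275, 0.38875, 0.25625, 0.1425, 0.06125, 0.0175, 0
lx·mx: 0, 0.77875, 1.055, 0.38875, 0.25625, 0.1425, 0.06125, 0.0175, 0 → R0 = 2.7
x·lx·mx: 0, 0.77875, 2.11, 1.16625, 1.025, 0.7125, 0.3675, 0.1225, 0 → Σ = 6.2825
T = 6.2825 / 2.7 = 2.326852… → 2.33

2.33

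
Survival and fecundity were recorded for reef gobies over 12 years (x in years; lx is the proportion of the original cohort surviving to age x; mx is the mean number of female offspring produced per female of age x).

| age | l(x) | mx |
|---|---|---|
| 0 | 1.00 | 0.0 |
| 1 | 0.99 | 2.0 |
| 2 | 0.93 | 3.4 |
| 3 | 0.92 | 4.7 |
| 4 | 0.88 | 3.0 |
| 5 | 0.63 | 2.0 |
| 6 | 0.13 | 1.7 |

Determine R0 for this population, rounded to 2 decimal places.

lx·mx by age: 0, 1.98, 3.162, 4.324, 2.64, 1.26, 0.221
R0 = Σ lx·mx = 13.587 → 13.59

13.59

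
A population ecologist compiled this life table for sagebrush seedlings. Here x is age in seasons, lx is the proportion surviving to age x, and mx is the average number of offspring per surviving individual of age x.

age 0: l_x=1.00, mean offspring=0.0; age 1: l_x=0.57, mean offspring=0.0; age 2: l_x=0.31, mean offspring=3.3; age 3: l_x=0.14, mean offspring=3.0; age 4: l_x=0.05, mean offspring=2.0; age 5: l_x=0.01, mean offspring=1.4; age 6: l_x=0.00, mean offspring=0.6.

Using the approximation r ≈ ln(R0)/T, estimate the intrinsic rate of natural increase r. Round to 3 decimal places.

0.183

R0 = Σ lx·mx = 0 + 0 + 1.023 + 0.42 + 0.1 + 0.014 + 0 = 1.557
Σ x·lx·mx = 3.776; T = 3.776/1.557 = 2.42518…
r ≈ ln(R0)/T = ln(1.557)/2.42518… = 0.18257… → 0.183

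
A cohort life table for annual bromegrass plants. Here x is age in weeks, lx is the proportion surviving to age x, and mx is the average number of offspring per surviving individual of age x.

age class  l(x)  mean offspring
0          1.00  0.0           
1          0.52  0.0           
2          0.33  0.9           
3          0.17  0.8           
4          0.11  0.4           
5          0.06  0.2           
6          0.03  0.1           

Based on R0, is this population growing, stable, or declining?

declining

R0 = Σ lx·mx = 0 + 0 + 0.297 + 0.136 + 0.044 + 0.012 + 0.003 = 0.492
R0 < 1, so the population is declining.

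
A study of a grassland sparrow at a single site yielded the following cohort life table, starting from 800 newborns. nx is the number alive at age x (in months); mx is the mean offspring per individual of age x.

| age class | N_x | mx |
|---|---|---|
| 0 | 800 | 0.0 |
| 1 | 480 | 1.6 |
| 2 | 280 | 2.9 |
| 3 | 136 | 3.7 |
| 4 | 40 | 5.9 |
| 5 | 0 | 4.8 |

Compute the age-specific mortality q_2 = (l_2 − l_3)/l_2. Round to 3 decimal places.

lx = nx/n0 = nx/800: 1, 0.6, 0.35, 0.17, 0.05, 0
q_2 = (l_2 − l_3) / l_2 = (0.35 − 0.17) / 0.35
     = 0.18 / 0.35 = 0.514286… → 0.514

0.514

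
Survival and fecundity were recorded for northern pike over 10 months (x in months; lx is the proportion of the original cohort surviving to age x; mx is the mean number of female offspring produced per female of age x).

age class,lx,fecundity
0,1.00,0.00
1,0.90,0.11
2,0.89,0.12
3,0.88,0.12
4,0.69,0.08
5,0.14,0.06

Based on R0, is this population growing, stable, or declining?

R0 = Σ lx·mx = 0 + 0.099 + 0.1068 + 0.1056 + 0.0552 + 0.0084 = 0.375
R0 < 1, so the population is declining.

declining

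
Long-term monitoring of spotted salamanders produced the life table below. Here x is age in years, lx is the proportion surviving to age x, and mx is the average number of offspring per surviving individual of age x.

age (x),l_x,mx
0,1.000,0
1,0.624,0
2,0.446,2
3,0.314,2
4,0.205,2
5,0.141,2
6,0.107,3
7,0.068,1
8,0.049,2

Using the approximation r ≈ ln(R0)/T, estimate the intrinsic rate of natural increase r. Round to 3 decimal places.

0.271

R0 = Σ lx·mx = 0 + 0 + 0.892 + 0.628 + 0.41 + 0.282 + 0.321 + 0.068 + 0.098 = 2.699
Σ x·lx·mx = 9.904; T = 9.904/2.699 = 3.66951…
r ≈ ln(R0)/T = ln(2.699)/3.66951… = 0.27058… → 0.271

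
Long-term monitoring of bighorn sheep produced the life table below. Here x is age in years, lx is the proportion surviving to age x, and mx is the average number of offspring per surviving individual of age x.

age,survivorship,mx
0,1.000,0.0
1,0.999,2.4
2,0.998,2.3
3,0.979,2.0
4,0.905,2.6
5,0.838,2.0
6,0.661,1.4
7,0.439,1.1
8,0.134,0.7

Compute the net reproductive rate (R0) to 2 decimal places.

12.18

lx·mx by age: 0, 2.3976, 2.2954, 1.958, 2.353, 1.676, 0.9254, 0.4829, 0.0938
R0 = Σ lx·mx = 12.1821 → 12.18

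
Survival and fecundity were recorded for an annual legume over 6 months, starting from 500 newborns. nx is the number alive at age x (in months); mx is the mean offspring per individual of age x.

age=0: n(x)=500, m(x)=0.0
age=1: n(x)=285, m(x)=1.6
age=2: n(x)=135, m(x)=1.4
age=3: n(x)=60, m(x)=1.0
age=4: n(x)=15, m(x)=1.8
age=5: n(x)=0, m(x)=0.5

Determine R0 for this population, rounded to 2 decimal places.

lx = nx/n0 = nx/500: 1, 0.57, 0.27, 0.12, 0.03, 0
lx·mx by age: 0, 0.912, 0.378, 0.12, 0.054, 0
R0 = Σ lx·mx = 1.464 → 1.46

1.46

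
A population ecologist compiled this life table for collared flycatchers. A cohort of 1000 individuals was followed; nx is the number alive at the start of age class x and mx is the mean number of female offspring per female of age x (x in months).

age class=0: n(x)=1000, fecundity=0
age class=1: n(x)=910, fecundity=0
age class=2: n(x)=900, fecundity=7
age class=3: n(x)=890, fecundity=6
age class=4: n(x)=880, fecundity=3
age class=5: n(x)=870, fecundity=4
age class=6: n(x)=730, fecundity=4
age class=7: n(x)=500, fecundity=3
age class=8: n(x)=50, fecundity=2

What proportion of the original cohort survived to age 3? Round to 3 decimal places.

l_3 = n_3/n_0 = 890/1000 = 0.89 → 0.890

0.890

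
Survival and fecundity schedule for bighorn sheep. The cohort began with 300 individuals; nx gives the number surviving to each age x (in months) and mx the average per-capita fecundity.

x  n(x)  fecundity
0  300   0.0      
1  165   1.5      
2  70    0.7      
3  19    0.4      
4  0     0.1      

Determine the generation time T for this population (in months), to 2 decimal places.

1.21

lx = nx/n0 = nx/300: 1, 0.55, 0.23333…, 0.06333…, 0
lx·mx: 0, 0.825, 0.163333…, 0.025333…, 0 → R0 = 1.013667…
x·lx·mx: 0, 0.825, 0.326667…, 0.076…, 0 → Σ = 1.227667…
T = 1.227667… / 1.013667… = 1.211115… → 1.21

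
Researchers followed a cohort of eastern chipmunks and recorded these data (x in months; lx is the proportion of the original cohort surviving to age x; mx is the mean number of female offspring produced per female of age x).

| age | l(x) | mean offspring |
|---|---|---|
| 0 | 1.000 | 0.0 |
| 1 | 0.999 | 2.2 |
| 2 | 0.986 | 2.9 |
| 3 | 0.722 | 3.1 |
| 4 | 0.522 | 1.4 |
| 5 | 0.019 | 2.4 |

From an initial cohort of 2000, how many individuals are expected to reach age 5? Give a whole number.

38

Expected survivors = N0 · l_5 = 2000 × 0.019 = 38 → 38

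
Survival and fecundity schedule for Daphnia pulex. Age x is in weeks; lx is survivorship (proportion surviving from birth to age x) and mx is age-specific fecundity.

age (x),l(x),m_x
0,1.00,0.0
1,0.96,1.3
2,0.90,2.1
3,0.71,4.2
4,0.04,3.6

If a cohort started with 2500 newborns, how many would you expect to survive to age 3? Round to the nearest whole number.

1775

Expected survivors = N0 · l_3 = 2500 × 0.71 = 1775 → 1775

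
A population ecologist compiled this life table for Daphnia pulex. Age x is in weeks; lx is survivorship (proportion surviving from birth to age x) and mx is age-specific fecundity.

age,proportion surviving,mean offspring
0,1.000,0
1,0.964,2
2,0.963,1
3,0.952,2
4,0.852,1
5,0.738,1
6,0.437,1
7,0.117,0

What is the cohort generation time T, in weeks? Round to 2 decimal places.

2.83

lx·mx: 0, 1.928, 0.963, 1.904, 0.852, 0.738, 0.437, 0 → R0 = 6.822
x·lx·mx: 0, 1.928, 1.926, 5.712, 3.408, 3.69, 2.622, 0 → Σ = 19.286
T = 19.286 / 6.822 = 2.82703… → 2.83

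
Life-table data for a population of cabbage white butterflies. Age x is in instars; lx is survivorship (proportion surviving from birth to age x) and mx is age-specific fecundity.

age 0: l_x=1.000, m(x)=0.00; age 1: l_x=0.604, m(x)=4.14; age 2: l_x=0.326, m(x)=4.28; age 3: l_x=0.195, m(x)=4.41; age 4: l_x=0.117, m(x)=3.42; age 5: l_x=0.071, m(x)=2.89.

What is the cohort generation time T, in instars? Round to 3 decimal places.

lx·mx: 0, 2.50056, 1.39528, 0.85995, 0.40014, 0.20519 → R0 = 5.36112
x·lx·mx: 0, 2.50056, 2.79056, 2.57985, 1.60056, 1.02595 → Σ = 10.49748
T = 10.49748 / 5.36112 = 1.958076… → 1.958

1.958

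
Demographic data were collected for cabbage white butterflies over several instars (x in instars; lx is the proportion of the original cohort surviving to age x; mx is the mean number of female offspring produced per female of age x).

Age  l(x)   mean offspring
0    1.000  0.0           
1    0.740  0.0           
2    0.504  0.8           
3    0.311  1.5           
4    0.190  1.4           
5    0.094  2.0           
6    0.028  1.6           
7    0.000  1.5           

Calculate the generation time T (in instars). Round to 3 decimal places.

lx·mx: 0, 0, 0.4032, 0.4665, 0.266, 0.188, 0.0448, 0 → R0 = 1.3685
x·lx·mx: 0, 0, 0.8064, 1.3995, 1.064, 0.94, 0.2688, 0 → Σ = 4.4787
T = 4.4787 / 1.3685 = 3.272707… → 3.273

3.273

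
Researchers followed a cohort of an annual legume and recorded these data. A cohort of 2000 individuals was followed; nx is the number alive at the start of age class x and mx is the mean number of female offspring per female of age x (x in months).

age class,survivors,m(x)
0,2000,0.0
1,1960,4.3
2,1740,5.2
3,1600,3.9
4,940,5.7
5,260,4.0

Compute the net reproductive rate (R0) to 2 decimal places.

lx = nx/n0 = nx/2000: 1, 0.98, 0.87, 0.8, 0.47, 0.13
lx·mx by age: 0, 4.214, 4.524, 3.12, 2.679, 0.52
R0 = Σ lx·mx = 15.057 → 15.06

15.06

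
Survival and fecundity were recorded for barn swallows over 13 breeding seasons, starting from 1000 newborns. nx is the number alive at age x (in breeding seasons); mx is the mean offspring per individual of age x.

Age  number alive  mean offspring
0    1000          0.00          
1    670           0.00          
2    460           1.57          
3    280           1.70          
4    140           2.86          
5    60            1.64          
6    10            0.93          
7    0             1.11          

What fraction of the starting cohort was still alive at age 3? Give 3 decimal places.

0.280

l_3 = n_3/n_0 = 280/1000 = 0.28 → 0.280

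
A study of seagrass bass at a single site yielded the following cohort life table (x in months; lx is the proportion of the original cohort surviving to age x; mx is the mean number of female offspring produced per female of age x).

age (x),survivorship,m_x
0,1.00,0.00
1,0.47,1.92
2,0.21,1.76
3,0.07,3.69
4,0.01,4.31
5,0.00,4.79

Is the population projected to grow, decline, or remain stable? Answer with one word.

growing

R0 = Σ lx·mx = 0 + 0.9024 + 0.3696 + 0.2583 + 0.0431 + 0 = 1.5734
R0 > 1, so the population is growing.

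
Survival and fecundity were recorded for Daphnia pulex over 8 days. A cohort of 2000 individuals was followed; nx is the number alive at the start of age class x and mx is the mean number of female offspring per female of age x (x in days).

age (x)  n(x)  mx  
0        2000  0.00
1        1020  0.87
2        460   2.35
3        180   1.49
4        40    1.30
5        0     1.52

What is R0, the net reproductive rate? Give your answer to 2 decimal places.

1.14

lx = nx/n0 = nx/2000: 1, 0.51, 0.23, 0.09, 0.02, 0
lx·mx by age: 0, 0.4437, 0.5405, 0.1341, 0.026, 0
R0 = Σ lx·mx = 1.1443 → 1.14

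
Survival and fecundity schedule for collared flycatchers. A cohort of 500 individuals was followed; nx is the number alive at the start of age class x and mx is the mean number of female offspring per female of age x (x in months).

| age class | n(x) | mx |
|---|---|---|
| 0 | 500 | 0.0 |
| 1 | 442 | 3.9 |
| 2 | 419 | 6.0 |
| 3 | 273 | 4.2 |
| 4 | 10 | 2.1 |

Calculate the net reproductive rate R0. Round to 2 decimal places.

lx = nx/n0 = nx/500: 1, 0.884, 0.838, 0.546, 0.02
lx·mx by age: 0, 3.4476, 5.028, 2.2932, 0.042
R0 = Σ lx·mx = 10.8108 → 10.81

10.81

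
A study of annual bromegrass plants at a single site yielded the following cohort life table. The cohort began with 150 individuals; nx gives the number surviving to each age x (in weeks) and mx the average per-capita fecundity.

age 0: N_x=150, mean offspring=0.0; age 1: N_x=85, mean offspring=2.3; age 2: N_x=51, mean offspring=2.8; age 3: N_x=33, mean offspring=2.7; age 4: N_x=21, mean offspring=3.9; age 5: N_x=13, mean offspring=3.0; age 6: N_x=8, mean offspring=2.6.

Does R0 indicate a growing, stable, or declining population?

growing

lx = nx/n0 = nx/150: 1, 0.56667…, 0.34, 0.22, 0.14, 0.08667…, 0.05333…
R0 = Σ lx·mx = 0 + 1.303333… + 0.952 + 0.594 + 0.546 + 0.26… + 0.138667… = 3.794…
R0 > 1, so the population is growing.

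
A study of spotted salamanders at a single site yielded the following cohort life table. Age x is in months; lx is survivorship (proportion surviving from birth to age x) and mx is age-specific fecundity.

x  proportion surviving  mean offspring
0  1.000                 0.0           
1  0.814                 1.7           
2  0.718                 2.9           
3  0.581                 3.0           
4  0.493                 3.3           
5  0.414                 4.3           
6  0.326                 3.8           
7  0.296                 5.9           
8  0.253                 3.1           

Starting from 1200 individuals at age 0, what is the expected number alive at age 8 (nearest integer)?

304

Expected survivors = N0 · l_8 = 1200 × 0.253 = 303.6 → 304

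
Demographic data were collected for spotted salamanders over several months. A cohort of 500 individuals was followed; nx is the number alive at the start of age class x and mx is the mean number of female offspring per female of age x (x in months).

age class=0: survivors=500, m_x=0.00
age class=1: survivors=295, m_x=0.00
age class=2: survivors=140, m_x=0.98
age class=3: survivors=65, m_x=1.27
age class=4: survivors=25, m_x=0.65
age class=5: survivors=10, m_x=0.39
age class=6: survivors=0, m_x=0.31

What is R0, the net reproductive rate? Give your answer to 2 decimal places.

0.48

lx = nx/n0 = nx/500: 1, 0.59, 0.28, 0.13, 0.05, 0.02, 0
lx·mx by age: 0, 0, 0.2744, 0.1651, 0.0325, 0.0078, 0
R0 = Σ lx·mx = 0.4798 → 0.48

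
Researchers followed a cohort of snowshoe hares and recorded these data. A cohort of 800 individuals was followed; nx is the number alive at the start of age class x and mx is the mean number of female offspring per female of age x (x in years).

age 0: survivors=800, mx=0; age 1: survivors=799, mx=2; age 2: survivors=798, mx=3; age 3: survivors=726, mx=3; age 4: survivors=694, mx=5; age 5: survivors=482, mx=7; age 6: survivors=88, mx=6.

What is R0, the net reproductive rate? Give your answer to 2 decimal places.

lx = nx/n0 = nx/800: 1, 0.99875, 0.9975, 0.9075, 0.8675, 0.6025, 0.11
lx·mx by age: 0, 1.9975, 2.9925, 2.7225, 4.3375, 4.2175, 0.66
R0 = Σ lx·mx = 16.9275 → 16.93

16.93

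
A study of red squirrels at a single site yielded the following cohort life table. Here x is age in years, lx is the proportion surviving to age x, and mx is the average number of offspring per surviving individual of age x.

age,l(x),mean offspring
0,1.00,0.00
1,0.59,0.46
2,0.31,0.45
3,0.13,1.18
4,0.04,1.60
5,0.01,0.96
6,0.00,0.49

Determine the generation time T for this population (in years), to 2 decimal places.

2.06

lx·mx: 0, 0.2714, 0.1395, 0.1534, 0.064, 0.0096, 0 → R0 = 0.6379
x·lx·mx: 0, 0.2714, 0.279, 0.4602, 0.256, 0.048, 0 → Σ = 1.3146
T = 1.3146 / 0.6379 = 2.060825… → 2.06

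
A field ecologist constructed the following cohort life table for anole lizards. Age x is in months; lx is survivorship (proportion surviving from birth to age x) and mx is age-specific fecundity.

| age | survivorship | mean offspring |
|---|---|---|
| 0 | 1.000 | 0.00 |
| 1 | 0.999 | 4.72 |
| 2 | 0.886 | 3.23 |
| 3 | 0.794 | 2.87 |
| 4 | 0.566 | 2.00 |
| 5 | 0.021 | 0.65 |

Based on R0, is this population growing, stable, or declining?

growing

R0 = Σ lx·mx = 0 + 4.71528 + 2.86178 + 2.27878 + 1.132 + 0.01365 = 11.00149
R0 > 1, so the population is growing.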